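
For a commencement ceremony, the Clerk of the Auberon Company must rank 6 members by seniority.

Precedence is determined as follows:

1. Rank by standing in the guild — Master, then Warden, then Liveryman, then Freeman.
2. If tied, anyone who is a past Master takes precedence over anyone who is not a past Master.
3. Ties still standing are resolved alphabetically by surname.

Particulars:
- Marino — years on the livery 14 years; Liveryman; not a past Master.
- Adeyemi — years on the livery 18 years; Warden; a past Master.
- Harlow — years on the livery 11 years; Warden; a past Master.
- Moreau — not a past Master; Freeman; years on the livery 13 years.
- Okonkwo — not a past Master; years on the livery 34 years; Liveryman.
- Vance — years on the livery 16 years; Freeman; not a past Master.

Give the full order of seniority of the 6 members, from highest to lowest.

By standing in the guild: Adeyemi and Harlow (Warden); then Marino and Okonkwo (Liveryman); then Moreau and Vance (Freeman).
Adeyemi and Harlow are each a past Master, so the next rule applies.
Among Adeyemi and Harlow, alphabetically by surname: Adeyemi before Harlow.
Marino and Okonkwo are each not a past Master, so the next rule applies.
Among Marino and Okonkwo, alphabetically by surname: Marino before Okonkwo.
Moreau and Vance are each not a past Master, so the next rule applies.
Among Moreau and Vance, alphabetically by surname: Moreau before Vance.
Full order: Adeyemi, Harlow, Marino, Okonkwo, Moreau, Vance.

Adeyemi, Harlow, Marino, Okonkwo, Moreau, Vance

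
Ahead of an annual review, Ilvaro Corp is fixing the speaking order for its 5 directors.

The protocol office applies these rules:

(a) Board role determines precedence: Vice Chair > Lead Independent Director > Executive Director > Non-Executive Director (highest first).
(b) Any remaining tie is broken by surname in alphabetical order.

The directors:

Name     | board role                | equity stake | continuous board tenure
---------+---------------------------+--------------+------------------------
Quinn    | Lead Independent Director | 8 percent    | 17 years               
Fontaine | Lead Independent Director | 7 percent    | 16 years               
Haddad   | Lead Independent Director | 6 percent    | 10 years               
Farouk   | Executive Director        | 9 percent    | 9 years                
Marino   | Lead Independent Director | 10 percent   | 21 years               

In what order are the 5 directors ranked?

Fontaine, Haddad, Marino, Quinn, Farouk

By board role: Fontaine, Haddad, Marino and Quinn (Lead Independent Director); then Farouk (Executive Director).
Among Fontaine, Haddad, Marino and Quinn, alphabetically by surname: Fontaine before Haddad before Marino before Quinn.
Full order: Fontaine, Haddad, Marino, Quinn, Farouk.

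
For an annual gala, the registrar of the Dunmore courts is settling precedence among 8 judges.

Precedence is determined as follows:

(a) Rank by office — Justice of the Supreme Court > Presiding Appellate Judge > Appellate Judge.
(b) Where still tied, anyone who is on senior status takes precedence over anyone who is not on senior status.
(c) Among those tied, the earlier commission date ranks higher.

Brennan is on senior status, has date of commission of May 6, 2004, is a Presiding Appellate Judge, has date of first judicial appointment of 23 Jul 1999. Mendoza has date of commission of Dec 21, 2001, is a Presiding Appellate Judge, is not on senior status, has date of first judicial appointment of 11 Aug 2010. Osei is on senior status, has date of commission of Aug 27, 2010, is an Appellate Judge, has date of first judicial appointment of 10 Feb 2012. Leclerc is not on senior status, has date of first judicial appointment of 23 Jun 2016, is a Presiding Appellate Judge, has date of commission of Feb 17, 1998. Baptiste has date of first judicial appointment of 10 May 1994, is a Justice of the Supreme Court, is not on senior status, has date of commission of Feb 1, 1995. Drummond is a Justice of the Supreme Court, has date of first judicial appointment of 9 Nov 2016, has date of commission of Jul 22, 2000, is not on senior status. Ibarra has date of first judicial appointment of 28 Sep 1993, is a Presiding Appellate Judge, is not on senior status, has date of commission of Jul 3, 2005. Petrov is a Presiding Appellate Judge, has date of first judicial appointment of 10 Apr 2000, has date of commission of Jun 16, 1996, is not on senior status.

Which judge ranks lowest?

By office: Baptiste and Drummond (Justice of the Supreme Court); then Brennan, Petrov, Leclerc, Mendoza and Ibarra (Presiding Appellate Judge); then Osei (Appellate Judge).
Baptiste and Drummond are each not on senior status, so the next rule applies.
Among Baptiste and Drummond, by date of commission (earlier first): Baptiste (Feb 1, 1995) before Drummond (Jul 22, 2000).
Among Brennan, Petrov, Leclerc, Mendoza and Ibarra, on senior status before not on senior status: Brennan (on senior status) before Petrov, Leclerc, Mendoza and Ibarra (not on senior status).
Among Petrov, Leclerc, Mendoza and Ibarra, by date of commission (earlier first): Petrov (Jun 16, 1996) before Leclerc (Feb 17, 1998) before Mendoza (Dec 21, 2001) before Ibarra (Jul 3, 2005).
Order: Baptiste, Drummond, Brennan, Petrov, Leclerc, Mendoza, Ibarra, Osei.

Osei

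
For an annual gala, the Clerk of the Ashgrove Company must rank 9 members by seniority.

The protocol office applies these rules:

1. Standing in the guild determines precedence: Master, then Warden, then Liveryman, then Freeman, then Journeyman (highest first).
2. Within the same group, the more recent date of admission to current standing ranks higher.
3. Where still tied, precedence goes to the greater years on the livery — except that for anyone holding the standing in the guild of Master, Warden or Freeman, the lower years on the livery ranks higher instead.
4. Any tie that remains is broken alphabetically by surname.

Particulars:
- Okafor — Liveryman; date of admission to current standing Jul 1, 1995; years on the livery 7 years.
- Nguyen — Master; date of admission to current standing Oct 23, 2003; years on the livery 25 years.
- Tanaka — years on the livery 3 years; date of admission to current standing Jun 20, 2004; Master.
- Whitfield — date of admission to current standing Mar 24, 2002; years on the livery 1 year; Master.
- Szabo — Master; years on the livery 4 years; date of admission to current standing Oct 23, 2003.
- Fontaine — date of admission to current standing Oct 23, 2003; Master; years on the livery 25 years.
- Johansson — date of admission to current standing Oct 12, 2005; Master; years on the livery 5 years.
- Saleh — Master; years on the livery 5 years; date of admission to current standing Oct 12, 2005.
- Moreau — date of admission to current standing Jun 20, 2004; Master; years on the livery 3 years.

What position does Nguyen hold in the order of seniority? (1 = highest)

7

By standing in the guild: Johansson, Saleh, Moreau, Tanaka, Szabo, Fontaine, Nguyen and Whitfield (Master); then Okafor (Liveryman).
Among Johansson, Saleh, Moreau, Tanaka, Szabo, Fontaine, Nguyen and Whitfield, by date of admission to current standing (later first): Johansson and Saleh (Oct 12, 2005) before Moreau and Tanaka (Jun 20, 2004) before Szabo, Fontaine and Nguyen (Oct 23, 2003) before Whitfield (Mar 24, 2002).
Johansson and Saleh both have years on the livery 5 years, so the next rule applies.
Among Johansson and Saleh, alphabetically by surname: Johansson before Saleh.
Moreau and Tanaka both have years on the livery 3 years, so the next rule applies.
Among Moreau and Tanaka, alphabetically by surname: Moreau before Tanaka.
Among Szabo, Fontaine and Nguyen, by years on the livery (lower first) (reversed rule for this group): Szabo (4 years) before Fontaine and Nguyen (25 years).
Among Fontaine and Nguyen, alphabetically by surname: Fontaine before Nguyen.
Order: Johansson, Saleh, Moreau, Tanaka, Szabo, Fontaine, Nguyen, Whitfield, Okafor. So position 7.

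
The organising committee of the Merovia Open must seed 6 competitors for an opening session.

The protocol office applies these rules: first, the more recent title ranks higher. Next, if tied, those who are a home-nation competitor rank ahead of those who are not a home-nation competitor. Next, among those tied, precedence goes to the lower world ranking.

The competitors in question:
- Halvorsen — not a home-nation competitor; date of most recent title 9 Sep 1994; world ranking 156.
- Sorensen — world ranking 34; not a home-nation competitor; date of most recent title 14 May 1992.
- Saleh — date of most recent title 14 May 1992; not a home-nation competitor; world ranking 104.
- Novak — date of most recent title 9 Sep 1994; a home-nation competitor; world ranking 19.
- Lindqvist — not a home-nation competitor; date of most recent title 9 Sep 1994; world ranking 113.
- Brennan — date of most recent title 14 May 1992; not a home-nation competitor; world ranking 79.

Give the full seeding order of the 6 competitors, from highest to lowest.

By date of most recent title (later first): Novak, Lindqvist and Halvorsen (each 9 Sep 1994); then Sorensen, Brennan and Saleh (each 14 May 1992).
Among Novak, Lindqvist and Halvorsen, a home-nation competitor before not a home-nation competitor: Novak (a home-nation competitor) before Lindqvist and Halvorsen (not a home-nation competitor).
Among Lindqvist and Halvorsen, by world ranking (lower first): Lindqvist (113) before Halvorsen (156).
Sorensen, Brennan and Saleh are each not a home-nation competitor, so the next rule applies.
Among Sorensen, Brennan and Saleh, by world ranking (lower first): Sorensen (34) before Brennan (79) before Saleh (104).
Full order: Novak, Lindqvist, Halvorsen, Sorensen, Brennan, Saleh.

Novak, Lindqvist, Halvorsen, Sorensen, Brennan, Saleh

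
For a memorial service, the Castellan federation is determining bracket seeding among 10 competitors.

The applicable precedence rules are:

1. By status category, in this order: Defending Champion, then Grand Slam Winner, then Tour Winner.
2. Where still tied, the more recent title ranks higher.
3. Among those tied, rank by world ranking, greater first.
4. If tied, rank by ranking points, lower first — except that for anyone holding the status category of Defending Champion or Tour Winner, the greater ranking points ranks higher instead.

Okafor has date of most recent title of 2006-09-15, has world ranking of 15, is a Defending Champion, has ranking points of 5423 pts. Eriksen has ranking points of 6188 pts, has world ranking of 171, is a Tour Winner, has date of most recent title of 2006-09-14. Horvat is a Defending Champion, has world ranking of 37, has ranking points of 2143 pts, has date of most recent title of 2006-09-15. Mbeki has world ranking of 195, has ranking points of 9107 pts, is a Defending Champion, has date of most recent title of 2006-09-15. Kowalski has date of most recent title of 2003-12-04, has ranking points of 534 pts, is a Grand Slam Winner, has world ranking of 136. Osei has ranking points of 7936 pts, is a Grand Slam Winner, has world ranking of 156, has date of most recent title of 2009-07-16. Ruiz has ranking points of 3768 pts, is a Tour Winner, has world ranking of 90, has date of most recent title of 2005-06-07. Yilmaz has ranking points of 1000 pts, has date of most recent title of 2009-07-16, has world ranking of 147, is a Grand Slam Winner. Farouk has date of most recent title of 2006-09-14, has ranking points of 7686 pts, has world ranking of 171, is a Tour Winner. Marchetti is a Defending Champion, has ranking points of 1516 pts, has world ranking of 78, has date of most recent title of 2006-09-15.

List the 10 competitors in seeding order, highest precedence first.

Mbeki, Marchetti, Horvat, Okafor, Osei, Yilmaz, Kowalski, Farouk, Eriksen, Ruiz

By status category: Mbeki, Marchetti, Horvat and Okafor (Defending Champion); then Osei, Yilmaz and Kowalski (Grand Slam Winner); then Farouk, Eriksen and Ruiz (Tour Winner).
Mbeki, Marchetti, Horvat and Okafor all have date of most recent title 2006-09-15, so the next rule applies.
Among Mbeki, Marchetti, Horvat and Okafor, by world ranking (higher first): Mbeki (195) before Marchetti (78) before Horvat (37) before Okafor (15).
Among Osei, Yilmaz and Kowalski, by date of most recent title (later first): Osei and Yilmaz (2009-07-16) before Kowalski (2003-12-04).
Among Osei and Yilmaz, by world ranking (higher first): Osei (156) before Yilmaz (147).
Among Farouk, Eriksen and Ruiz, by date of most recent title (later first): Farouk and Eriksen (2006-09-14) before Ruiz (2005-06-07).
Farouk and Eriksen both have world ranking 171, so the next rule applies.
Among Farouk and Eriksen, by ranking points (higher first) (reversed rule for this group): Farouk (7686 pts) before Eriksen (6188 pts).
Full order: Mbeki, Marchetti, Horvat, Okafor, Osei, Yilmaz, Kowalski, Farouk, Eriksen, Ruiz.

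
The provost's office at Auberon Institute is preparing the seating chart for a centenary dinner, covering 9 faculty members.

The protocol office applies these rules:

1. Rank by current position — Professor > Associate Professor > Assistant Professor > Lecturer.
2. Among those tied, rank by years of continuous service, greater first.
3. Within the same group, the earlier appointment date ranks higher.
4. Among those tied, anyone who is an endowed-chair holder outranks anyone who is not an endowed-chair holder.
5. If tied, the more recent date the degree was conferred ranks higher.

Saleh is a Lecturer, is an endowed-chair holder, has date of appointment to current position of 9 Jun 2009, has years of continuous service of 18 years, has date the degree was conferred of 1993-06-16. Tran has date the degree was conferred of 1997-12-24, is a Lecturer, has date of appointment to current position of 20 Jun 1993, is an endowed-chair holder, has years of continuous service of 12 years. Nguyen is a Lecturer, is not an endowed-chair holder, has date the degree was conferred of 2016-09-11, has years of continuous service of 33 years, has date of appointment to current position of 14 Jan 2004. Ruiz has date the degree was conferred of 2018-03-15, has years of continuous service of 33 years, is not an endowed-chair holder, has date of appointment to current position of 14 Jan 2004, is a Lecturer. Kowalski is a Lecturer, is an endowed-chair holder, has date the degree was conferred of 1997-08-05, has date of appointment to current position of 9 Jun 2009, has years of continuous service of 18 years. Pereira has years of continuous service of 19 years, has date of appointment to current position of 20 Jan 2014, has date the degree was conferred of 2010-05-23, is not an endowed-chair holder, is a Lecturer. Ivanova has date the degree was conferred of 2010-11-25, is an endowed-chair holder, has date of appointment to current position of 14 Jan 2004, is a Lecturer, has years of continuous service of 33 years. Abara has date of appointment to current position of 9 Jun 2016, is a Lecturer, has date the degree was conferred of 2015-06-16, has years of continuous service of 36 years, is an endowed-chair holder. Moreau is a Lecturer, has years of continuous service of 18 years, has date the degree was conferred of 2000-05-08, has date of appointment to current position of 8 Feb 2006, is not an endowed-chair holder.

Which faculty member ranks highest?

Abara

By current position: Abara, Ivanova, Ruiz, Nguyen, Pereira, Moreau, Kowalski, Saleh and Tran (Lecturer).
Among Abara, Ivanova, Ruiz, Nguyen, Pereira, Moreau, Kowalski, Saleh and Tran, by years of continuous service (higher first): Abara (36 years) before Ivanova, Ruiz and Nguyen (33 years) before Pereira (19 years) before Moreau, Kowalski and Saleh (18 years) before Tran (12 years).
Ivanova, Ruiz and Nguyen all have date of appointment to current position 14 Jan 2004, so the next rule applies.
Among Ivanova, Ruiz and Nguyen, an endowed-chair holder before not an endowed-chair holder: Ivanova (an endowed-chair holder) before Ruiz and Nguyen (not an endowed-chair holder).
Among Ruiz and Nguyen, by date the degree was conferred (later first): Ruiz (2018-03-15) before Nguyen (2016-09-11).
Among Moreau, Kowalski and Saleh, by date of appointment to current position (earlier first): Moreau (8 Feb 2006) before Kowalski and Saleh (9 Jun 2009).
Kowalski and Saleh are each an endowed-chair holder, so the next rule applies.
Among Kowalski and Saleh, by date the degree was conferred (later first): Kowalski (1997-08-05) before Saleh (1993-06-16).
Order: Abara, Ivanova, Ruiz, Nguyen, Pereira, Moreau, Kowalski, Saleh, Tran.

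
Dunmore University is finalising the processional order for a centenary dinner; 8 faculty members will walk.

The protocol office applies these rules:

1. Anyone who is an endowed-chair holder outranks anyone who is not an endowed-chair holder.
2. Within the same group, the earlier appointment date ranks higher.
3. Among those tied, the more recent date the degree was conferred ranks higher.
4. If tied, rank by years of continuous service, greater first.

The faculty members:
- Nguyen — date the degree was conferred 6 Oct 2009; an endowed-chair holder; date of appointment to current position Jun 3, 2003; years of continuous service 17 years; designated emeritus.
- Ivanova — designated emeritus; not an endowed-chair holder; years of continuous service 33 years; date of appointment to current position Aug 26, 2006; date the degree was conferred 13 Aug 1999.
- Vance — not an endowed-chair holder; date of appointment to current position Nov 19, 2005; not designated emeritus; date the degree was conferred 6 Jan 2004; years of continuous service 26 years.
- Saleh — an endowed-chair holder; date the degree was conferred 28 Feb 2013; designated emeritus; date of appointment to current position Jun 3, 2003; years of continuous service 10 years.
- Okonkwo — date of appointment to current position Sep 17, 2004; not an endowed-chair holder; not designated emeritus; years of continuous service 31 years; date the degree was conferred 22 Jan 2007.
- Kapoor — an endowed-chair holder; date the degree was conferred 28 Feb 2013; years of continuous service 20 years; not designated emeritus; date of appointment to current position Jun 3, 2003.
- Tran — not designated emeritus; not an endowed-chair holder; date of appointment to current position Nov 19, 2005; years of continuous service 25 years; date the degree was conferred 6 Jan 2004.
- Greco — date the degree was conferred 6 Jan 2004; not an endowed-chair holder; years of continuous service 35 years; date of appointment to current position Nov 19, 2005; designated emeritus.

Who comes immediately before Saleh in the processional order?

Kapoor

By the first rule: Kapoor, Saleh and Nguyen (each an endowed-chair holder); then Okonkwo, Greco, Vance, Tran and Ivanova (each not an endowed-chair holder).
Kapoor, Saleh and Nguyen all have date of appointment to current position Jun 3, 2003, so the next rule applies.
Among Kapoor, Saleh and Nguyen, by date the degree was conferred (later first): Kapoor and Saleh (28 Feb 2013) before Nguyen (6 Oct 2009).
Among Kapoor and Saleh, by years of continuous service (higher first): Kapoor (20 years) before Saleh (10 years).
Among Okonkwo, Greco, Vance, Tran and Ivanova, by date of appointment to current position (earlier first): Okonkwo (Sep 17, 2004) before Greco, Vance and Tran (Nov 19, 2005) before Ivanova (Aug 26, 2006).
Greco, Vance and Tran all have date the degree was conferred 6 Jan 2004, so the next rule applies.
Among Greco, Vance and Tran, by years of continuous service (higher first): Greco (35 years) before Vance (26 years) before Tran (25 years).
Order: Kapoor, Saleh, Nguyen, Okonkwo, Greco, Vance, Tran, Ivanova.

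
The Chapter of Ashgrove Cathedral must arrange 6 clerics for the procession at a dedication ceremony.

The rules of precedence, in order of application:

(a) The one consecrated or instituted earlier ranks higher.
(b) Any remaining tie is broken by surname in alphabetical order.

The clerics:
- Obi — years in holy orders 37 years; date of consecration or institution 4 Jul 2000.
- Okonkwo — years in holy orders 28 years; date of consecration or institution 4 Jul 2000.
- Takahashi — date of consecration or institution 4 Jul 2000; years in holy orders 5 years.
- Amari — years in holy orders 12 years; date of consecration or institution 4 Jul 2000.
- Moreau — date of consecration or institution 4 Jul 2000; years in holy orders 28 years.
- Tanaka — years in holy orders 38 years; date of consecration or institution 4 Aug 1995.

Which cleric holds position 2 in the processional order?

By date of consecration or institution (earlier first): Tanaka (4 Aug 1995); then Amari, Moreau, Obi, Okonkwo and Takahashi (each 4 Jul 2000).
Among Amari, Moreau, Obi, Okonkwo and Takahashi, alphabetically by surname: Amari before Moreau before Obi before Okonkwo before Takahashi.
Order: Tanaka, Amari, Moreau, Obi, Okonkwo, Takahashi.

Amari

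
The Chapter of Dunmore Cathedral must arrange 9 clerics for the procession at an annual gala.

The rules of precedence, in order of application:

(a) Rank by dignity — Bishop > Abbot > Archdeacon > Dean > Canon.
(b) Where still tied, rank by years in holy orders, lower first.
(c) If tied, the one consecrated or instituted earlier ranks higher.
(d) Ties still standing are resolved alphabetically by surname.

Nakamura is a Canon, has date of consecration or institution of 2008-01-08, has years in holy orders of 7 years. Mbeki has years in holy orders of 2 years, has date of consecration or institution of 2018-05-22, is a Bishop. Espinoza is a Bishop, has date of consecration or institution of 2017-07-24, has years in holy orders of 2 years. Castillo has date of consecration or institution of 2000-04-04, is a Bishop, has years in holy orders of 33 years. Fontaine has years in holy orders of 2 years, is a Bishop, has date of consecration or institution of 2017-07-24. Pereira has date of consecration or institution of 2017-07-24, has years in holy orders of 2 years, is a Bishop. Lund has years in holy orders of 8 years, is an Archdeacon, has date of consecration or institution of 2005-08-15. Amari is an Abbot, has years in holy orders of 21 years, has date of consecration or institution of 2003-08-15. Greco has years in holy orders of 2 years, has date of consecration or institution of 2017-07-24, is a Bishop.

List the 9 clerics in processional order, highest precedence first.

Espinoza, Fontaine, Greco, Pereira, Mbeki, Castillo, Amari, Lund, Nakamura

By dignity: Espinoza, Fontaine, Greco, Pereira, Mbeki and Castillo (Bishop); then Amari (Abbot); then Lund (Archdeacon); then Nakamura (Canon).
Among Espinoza, Fontaine, Greco, Pereira, Mbeki and Castillo, by years in holy orders (lower first): Espinoza, Fontaine, Greco, Pereira and Mbeki (2 years) before Castillo (33 years).
Among Espinoza, Fontaine, Greco, Pereira and Mbeki, by date of consecration or institution (earlier first): Espinoza, Fontaine, Greco and Pereira (2017-07-24) before Mbeki (2018-05-22).
Among Espinoza, Fontaine, Greco and Pereira, alphabetically by surname: Espinoza before Fontaine before Greco before Pereira.
Full order: Espinoza, Fontaine, Greco, Pereira, Mbeki, Castillo, Amari, Lund, Nakamura.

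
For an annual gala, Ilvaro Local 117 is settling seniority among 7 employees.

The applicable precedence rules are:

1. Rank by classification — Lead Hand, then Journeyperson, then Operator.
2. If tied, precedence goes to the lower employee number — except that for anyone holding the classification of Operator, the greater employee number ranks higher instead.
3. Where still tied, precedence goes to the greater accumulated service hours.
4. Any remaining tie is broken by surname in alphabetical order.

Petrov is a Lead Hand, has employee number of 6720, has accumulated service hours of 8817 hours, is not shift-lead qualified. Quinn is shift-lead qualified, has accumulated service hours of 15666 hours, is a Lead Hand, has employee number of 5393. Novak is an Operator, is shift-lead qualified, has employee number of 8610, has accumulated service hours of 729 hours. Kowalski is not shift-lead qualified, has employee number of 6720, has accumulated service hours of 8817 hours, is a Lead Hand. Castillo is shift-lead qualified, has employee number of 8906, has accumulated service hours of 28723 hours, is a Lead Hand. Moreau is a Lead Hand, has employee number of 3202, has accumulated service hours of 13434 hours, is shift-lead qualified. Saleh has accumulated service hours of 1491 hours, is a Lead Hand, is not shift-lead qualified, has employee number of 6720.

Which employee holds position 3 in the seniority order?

Kowalski

By classification: Moreau, Quinn, Kowalski, Petrov, Saleh and Castillo (Lead Hand); then Novak (Operator).
Among Moreau, Quinn, Kowalski, Petrov, Saleh and Castillo, by employee number (lower first): Moreau (3202) before Quinn (5393) before Kowalski, Petrov and Saleh (6720) before Castillo (8906).
Among Kowalski, Petrov and Saleh, by accumulated service hours (higher first): Kowalski and Petrov (8817 hours) before Saleh (1491 hours).
Among Kowalski and Petrov, alphabetically by surname: Kowalski before Petrov.
Order: Moreau, Quinn, Kowalski, Petrov, Saleh, Castillo, Novak.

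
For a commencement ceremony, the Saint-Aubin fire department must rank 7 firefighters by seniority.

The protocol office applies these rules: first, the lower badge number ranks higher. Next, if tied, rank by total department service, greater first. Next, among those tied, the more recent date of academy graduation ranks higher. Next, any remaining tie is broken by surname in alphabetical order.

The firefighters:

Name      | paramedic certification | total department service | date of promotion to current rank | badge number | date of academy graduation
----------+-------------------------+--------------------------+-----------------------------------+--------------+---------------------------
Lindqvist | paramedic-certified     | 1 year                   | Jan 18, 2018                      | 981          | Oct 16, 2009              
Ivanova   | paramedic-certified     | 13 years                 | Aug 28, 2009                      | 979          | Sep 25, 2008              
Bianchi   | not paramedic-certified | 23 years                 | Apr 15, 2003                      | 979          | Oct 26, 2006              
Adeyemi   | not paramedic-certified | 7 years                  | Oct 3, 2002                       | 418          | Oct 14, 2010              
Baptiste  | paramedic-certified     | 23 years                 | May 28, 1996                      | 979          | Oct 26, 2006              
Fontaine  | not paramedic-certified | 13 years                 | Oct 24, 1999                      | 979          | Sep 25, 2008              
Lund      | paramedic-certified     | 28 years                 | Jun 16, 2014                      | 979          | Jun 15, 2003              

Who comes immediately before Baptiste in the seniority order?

By badge number (lower first): Adeyemi (418); then Lund, Baptiste, Bianchi, Fontaine and Ivanova (each 979); then Lindqvist (981).
Among Lund, Baptiste, Bianchi, Fontaine and Ivanova, by total department service (higher first): Lund (28 years) before Baptiste and Bianchi (23 years) before Fontaine and Ivanova (13 years).
Baptiste and Bianchi both have date of academy graduation Oct 26, 2006, so the next rule applies.
Among Baptiste and Bianchi, alphabetically by surname: Baptiste before Bianchi.
Fontaine and Ivanova both have date of academy graduation Sep 25, 2008, so the next rule applies.
Among Fontaine and Ivanova, alphabetically by surname: Fontaine before Ivanova.
Order: Adeyemi, Lund, Baptiste, Bianchi, Fontaine, Ivanova, Lindqvist.

Lund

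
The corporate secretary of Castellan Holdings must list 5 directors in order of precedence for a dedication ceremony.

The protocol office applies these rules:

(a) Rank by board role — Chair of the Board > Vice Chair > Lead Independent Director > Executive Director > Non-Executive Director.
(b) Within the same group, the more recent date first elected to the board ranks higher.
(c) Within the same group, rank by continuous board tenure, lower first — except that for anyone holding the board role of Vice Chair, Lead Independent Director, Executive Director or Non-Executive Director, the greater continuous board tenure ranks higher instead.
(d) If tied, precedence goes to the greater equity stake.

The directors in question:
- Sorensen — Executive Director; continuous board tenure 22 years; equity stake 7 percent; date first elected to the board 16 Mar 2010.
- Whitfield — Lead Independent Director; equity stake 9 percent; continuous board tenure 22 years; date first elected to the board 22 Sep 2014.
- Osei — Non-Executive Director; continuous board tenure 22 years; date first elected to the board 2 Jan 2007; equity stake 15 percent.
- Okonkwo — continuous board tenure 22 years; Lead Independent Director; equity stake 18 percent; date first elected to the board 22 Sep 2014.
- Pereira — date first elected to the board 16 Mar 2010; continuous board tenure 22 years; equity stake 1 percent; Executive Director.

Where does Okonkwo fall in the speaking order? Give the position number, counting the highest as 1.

1

By board role: Okonkwo and Whitfield (Lead Independent Director); then Sorensen and Pereira (Executive Director); then Osei (Non-Executive Director).
Okonkwo and Whitfield both have date first elected to the board 22 Sep 2014, so the next rule applies.
Okonkwo and Whitfield both have continuous board tenure 22 years, so the next rule applies.
Among Okonkwo and Whitfield, by equity stake (higher first): Okonkwo (18 percent) before Whitfield (9 percent).
Sorensen and Pereira both have date first elected to the board 16 Mar 2010, so the next rule applies.
Sorensen and Pereira both have continuous board tenure 22 years, so the next rule applies.
Among Sorensen and Pereira, by equity stake (higher first): Sorensen (7 percent) before Pereira (1 percent).
Order: Okonkwo, Whitfield, Sorensen, Pereira, Osei. So position 1.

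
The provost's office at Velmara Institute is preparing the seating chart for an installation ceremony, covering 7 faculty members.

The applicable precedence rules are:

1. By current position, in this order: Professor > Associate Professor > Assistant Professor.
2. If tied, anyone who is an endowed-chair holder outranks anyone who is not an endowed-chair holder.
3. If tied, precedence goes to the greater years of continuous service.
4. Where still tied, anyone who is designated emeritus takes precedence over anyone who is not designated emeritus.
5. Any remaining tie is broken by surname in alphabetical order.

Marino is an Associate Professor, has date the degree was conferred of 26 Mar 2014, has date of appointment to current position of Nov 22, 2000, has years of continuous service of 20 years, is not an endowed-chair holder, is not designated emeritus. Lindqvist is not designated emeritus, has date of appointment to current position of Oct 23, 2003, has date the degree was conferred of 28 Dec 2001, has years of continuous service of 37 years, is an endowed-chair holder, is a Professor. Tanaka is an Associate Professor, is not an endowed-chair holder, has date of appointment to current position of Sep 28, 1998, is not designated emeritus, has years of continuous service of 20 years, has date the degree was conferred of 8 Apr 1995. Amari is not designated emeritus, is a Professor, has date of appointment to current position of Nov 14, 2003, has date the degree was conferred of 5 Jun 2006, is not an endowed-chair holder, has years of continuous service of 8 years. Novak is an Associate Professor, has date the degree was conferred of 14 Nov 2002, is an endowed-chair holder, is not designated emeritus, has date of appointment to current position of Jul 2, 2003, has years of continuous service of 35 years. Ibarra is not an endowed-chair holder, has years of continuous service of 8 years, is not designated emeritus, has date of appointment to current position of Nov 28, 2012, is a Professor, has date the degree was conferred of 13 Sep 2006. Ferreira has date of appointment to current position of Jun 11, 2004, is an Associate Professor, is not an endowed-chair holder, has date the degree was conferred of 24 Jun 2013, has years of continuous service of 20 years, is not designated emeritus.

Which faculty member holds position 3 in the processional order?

By current position: Lindqvist, Amari and Ibarra (Professor); then Novak, Ferreira, Marino and Tanaka (Associate Professor).
Among Lindqvist, Amari and Ibarra, an endowed-chair holder before not an endowed-chair holder: Lindqvist (an endowed-chair holder) before Amari and Ibarra (not an endowed-chair holder).
Amari and Ibarra both have years of continuous service 8 years, so the next rule applies.
Amari and Ibarra are each not designated emeritus, so the next rule applies.
Among Amari and Ibarra, alphabetically by surname: Amari before Ibarra.
Among Novak, Ferreira, Marino and Tanaka, an endowed-chair holder before not an endowed-chair holder: Novak (an endowed-chair holder) before Ferreira, Marino and Tanaka (not an endowed-chair holder).
Ferreira, Marino and Tanaka all have years of continuous service 20 years, so the next rule applies.
Ferreira, Marino and Tanaka are each not designated emeritus, so the next rule applies.
Among Ferreira, Marino and Tanaka, alphabetically by surname: Ferreira before Marino before Tanaka.
Order: Lindqvist, Amari, Ibarra, Novak, Ferreira, Marino, Tanaka.

Ibarra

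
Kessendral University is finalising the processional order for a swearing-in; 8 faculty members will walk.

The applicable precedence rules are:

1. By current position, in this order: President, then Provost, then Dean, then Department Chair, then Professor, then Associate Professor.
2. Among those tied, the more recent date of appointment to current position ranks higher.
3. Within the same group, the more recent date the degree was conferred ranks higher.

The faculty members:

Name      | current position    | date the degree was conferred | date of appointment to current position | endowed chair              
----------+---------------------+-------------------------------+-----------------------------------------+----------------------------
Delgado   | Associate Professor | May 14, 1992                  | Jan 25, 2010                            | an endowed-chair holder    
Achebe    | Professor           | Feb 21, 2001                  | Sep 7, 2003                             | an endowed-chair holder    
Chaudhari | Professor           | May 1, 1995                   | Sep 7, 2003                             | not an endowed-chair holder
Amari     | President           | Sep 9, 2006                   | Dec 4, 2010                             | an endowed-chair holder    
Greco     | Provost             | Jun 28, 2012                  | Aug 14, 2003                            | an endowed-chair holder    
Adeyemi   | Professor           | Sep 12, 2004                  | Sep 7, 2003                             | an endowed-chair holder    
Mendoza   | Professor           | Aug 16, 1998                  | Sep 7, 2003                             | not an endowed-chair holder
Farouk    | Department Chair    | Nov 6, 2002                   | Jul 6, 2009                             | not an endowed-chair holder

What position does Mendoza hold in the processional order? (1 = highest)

6

By current position: Amari (President); then Greco (Provost); then Farouk (Department Chair); then Adeyemi, Achebe, Mendoza and Chaudhari (Professor); then Delgado (Associate Professor).
Adeyemi, Achebe, Mendoza and Chaudhari all have date of appointment to current position Sep 7, 2003, so the next rule applies.
Among Adeyemi, Achebe, Mendoza and Chaudhari, by date the degree was conferred (later first): Adeyemi (Sep 12, 2004) before Achebe (Feb 21, 2001) before Mendoza (Aug 16, 1998) before Chaudhari (May 1, 1995).
Order: Amari, Greco, Farouk, Adeyemi, Achebe, Mendoza, Chaudhari, Delgado. So position 6.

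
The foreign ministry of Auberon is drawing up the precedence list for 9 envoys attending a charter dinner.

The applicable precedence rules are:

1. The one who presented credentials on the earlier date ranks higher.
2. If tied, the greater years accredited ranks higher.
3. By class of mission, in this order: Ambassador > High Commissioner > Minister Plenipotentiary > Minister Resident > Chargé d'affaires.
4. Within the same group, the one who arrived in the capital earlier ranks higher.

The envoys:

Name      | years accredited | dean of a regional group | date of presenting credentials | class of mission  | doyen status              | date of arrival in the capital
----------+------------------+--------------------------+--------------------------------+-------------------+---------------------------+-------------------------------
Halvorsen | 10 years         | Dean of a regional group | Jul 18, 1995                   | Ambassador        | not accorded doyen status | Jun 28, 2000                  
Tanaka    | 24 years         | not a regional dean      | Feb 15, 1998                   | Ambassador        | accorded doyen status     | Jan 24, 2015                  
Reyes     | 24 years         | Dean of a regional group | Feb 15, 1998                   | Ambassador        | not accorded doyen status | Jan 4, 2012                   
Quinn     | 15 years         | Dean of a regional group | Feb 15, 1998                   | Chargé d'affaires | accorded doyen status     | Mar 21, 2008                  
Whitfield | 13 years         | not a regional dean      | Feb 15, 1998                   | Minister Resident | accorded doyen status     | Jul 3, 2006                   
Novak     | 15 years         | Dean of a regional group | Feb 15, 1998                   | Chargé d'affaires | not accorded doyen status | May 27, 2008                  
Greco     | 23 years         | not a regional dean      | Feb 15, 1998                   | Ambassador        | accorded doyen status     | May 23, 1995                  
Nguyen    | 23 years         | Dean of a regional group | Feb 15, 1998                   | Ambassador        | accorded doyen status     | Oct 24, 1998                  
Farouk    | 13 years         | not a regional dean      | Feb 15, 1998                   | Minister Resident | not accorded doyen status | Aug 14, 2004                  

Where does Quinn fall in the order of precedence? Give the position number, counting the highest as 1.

6

By date of presenting credentials (earlier first): Halvorsen (Jul 18, 1995); then Reyes, Tanaka, Greco, Nguyen, Quinn, Novak, Farouk and Whitfield (each Feb 15, 1998).
Among Reyes, Tanaka, Greco, Nguyen, Quinn, Novak, Farouk and Whitfield, by years accredited (higher first): Reyes and Tanaka (24 years) before Greco and Nguyen (23 years) before Quinn and Novak (15 years) before Farouk and Whitfield (13 years).
Reyes and Tanaka are each Ambassador, so the next rule applies.
Among Reyes and Tanaka, by date of arrival in the capital (earlier first): Reyes (Jan 4, 2012) before Tanaka (Jan 24, 2015).
Greco and Nguyen are each Ambassador, so the next rule applies.
Among Greco and Nguyen, by date of arrival in the capital (earlier first): Greco (May 23, 1995) before Nguyen (Oct 24, 1998).
Quinn and Novak are each Chargé d'affaires, so the next rule applies.
Among Quinn and Novak, by date of arrival in the capital (earlier first): Quinn (Mar 21, 2008) before Novak (May 27, 2008).
Farouk and Whitfield are each Minister Resident, so the next rule applies.
Among Farouk and Whitfield, by date of arrival in the capital (earlier first): Farouk (Aug 14, 2004) before Whitfield (Jul 3, 2006).
Order: Halvorsen, Reyes, Tanaka, Greco, Nguyen, Quinn, Novak, Farouk, Whitfield. So position 6.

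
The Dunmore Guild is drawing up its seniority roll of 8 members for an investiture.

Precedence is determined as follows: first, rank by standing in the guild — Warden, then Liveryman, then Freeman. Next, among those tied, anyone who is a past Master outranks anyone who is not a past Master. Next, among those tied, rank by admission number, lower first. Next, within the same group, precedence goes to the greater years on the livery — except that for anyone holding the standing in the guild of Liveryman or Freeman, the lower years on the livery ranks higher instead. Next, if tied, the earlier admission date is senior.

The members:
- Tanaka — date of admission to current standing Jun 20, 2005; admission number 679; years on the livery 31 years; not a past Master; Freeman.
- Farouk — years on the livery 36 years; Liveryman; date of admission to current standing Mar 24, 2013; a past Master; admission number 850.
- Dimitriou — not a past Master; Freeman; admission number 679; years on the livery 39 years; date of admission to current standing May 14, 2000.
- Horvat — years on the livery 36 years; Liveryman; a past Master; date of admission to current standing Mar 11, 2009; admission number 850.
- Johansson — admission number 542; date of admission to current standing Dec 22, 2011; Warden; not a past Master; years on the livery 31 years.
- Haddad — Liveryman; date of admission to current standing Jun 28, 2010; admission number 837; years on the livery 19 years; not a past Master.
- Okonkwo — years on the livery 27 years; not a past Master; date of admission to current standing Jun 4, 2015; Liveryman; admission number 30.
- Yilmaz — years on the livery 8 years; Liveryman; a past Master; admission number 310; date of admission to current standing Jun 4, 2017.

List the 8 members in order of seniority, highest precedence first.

By standing in the guild: Johansson (Warden); then Yilmaz, Horvat, Farouk, Okonkwo and Haddad (Liveryman); then Tanaka and Dimitriou (Freeman).
Among Yilmaz, Horvat, Farouk, Okonkwo and Haddad, a past Master before not a past Master: Yilmaz, Horvat and Farouk (a past Master) before Okonkwo and Haddad (not a past Master).
Among Yilmaz, Horvat and Farouk, by admission number (lower first): Yilmaz (310) before Horvat and Farouk (850).
Horvat and Farouk both have years on the livery 36 years, so the next rule applies.
Among Horvat and Farouk, by date of admission to current standing (earlier first): Horvat (Mar 11, 2009) before Farouk (Mar 24, 2013).
Among Okonkwo and Haddad, by admission number (lower first): Okonkwo (30) before Haddad (837).
Tanaka and Dimitriou are each not a past Master, so the next rule applies.
Tanaka and Dimitriou both have admission number 679, so the next rule applies.
Among Tanaka and Dimitriou, by years on the livery (lower first) (reversed rule for this group): Tanaka (31 years) before Dimitriou (39 years).
Full order: Johansson, Yilmaz, Horvat, Farouk, Okonkwo, Haddad, Tanaka, Dimitriou.

Johansson, Yilmaz, Horvat, Farouk, Okonkwo, Haddad, Tanaka, Dimitriou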